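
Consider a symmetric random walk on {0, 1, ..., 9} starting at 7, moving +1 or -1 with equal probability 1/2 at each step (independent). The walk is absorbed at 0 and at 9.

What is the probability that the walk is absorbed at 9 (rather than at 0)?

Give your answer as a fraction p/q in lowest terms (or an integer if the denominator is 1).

Symmetric walk (p = 1/2): the harmonic-function argument gives P(hit 9 before 0 | start at 7) = a/N.
P = 7/9 = 7/9

Answer: 7/9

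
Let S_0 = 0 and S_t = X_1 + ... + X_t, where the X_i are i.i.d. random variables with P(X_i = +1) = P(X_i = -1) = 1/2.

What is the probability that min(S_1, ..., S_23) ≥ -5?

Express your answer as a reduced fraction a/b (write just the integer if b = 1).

Let f(t,s) = #length-t paths at position s with S_1..S_t all ≥ -5.
f(t,s) = f(t-1,s-1) + f(t-1,s+1) for s ≥ -5; f(t,s) = 0 for s < -5.
t=0: f(0,0)=1
t=1: f(1,-1)=1 f(1,1)=1
t=2: f(2,-2)=1 f(2,0)=2 f(2,2)=1
t=3: f(3,-3)=1 f(3,-1)=3 f(3,1)=3 f(3,3)=1
t=4: f(4,-4)=1 f(4,-2)=4 f(4,0)=6 f(4,2)=4 f(4,4)=1
t=5: f(5,-5)=1 f(5,-3)=5 f(5,-1)=10 f(5,1)=10 f(5,3)=5 f(5,5)=1
t=6: f(6,-4)=6 f(6,-2)=15 f(6,0)=20 f(6,2)=15 f(6,4)=6 f(6,6)=1
t=7: f(7,-5)=6 f(7,-3)=21 f(7,-1)=35 f(7,1)=35 f(7,3)=21 f(7,5)=7 f(7,7)=1
t=8: f(8,-4)=27 f(8,-2)=56 f(8,0)=70 f(8,2)=56 f(8,4)=28 f(8,6)=8 f(8,8)=1
t=9: f(9,-5)=27 f(9,-3)=83 f(9,-1)=126 f(9,1)=126 f(9,3)=84 f(9,5)=36 f(9,7)=9 f(9,9)=1
t=10: f(10,-4)=110 f(10,-2)=209 f(10,0)=252 f(10,2)=210 f(10,4)=120 f(10,6)=45 f(10,8)=10 f(10,10)=1
t=11: f(11,-5)=110 f(11,-3)=319 f(11,-1)=461 f(11,1)=462 f(11,3)=330 f(11,5)=165 f(11,7)=55 f(11,9)=11 f(11,11)=1
t=12: f(12,-4)=429 f(12,-2)=780 f(12,0)=923 f(12,2)=792 f(12,4)=495 f(12,6)=220 f(12,8)=66 f(12,10)=12 f(12,12)=1
t=13: f(13,-5)=429 f(13,-3)=1209 f(13,-1)=1703 f(13,1)=1715 f(13,3)=1287 f(13,5)=715 f(13,7)=286 f(13,9)=78 f(13,11)=13 f(13,13)=1
t=14: f(14,-4)=1638 f(14,-2)=2912 f(14,0)=3418 f(14,2)=3002 f(14,4)=2002 f(14,6)=1001 f(14,8)=364 f(14,10)=91 f(14,12)=14 f(14,14)=1
t=15: f(15,-5)=1638 f(15,-3)=4550 f(15,-1)=6330 f(15,1)=6420 f(15,3)=5004 f(15,5)=3003 f(15,7)=1365 f(15,9)=455 f(15,11)=105 f(15,13)=15 f(15,15)=1
t=16: f(16,-4)=6188 f(16,-2)=10880 f(16,0)=12750 f(16,2)=11424 f(16,4)=8007 f(16,6)=4368 f(16,8)=1820 f(16,10)=560 f(16,12)=120 f(16,14)=16 f(16,16)=1
t=17: f(17,-5)=6188 f(17,-3)=17068 f(17,-1)=23630 f(17,1)=24174 f(17,3)=19431 f(17,5)=12375 f(17,7)=6188 f(17,9)=2380 f(17,11)=680 f(17,13)=136 f(17,15)=17 f(17,17)=1
t=18: f(18,-4)=23256 f(18,-2)=40698 f(18,0)=47804 f(18,2)=43605 f(18,4)=31806 f(18,6)=18563 f(18,8)=8568 f(18,10)=3060 f(18,12)=816 f(18,14)=153 f(18,16)=18 f(18,18)=1
t=19: f(19,-5)=23256 f(19,-3)=63954 f(19,-1)=88502 f(19,1)=91409 f(19,3)=75411 f(19,5)=50369 f(19,7)=27131 f(19,9)=11628 f(19,11)=3876 f(19,13)=969 f(19,15)=171 f(19,17)=19 f(19,19)=1
t=20: f(20,-4)=87210 f(20,-2)=152456 f(20,0)=179911 f(20,2)=166820 f(20,4)=125780 f(20,6)=77500 f(20,8)=38759 f(20,10)=15504 f(20,12)=4845 f(20,14)=1140 f(20,16)=190 f(20,18)=20 f(20,20)=1
t=21: f(21,-5)=87210 f(21,-3)=239666 f(21,-1)=332367 f(21,1)=346731 f(21,3)=292600 f(21,5)=203280 f(21,7)=116259 f(21,9)=54263 f(21,11)=20349 f(21,13)=5985 f(21,15)=1330 f(21,17)=210 f(21,19)=21 f(21,21)=1
t=22: f(22,-4)=326876 f(22,-2)=572033 f(22,0)=679098 f(22,2)=639331 f(22,4)=495880 f(22,6)=319539 f(22,8)=170522 f(22,10)=74612 f(22,12)=26334 f(22,14)=7315 f(22,16)=1540 f(22,18)=231 f(22,20)=22 f(22,22)=1
t=23: f(23,-5)=326876 f(23,-3)=898909 f(23,-1)=1251131 f(23,1)=1318429 f(23,3)=1135211 f(23,5)=815419 f(23,7)=490061 f(23,9)=245134 f(23,11)=100946 f(23,13)=33649 f(23,15)=8855 f(23,17)=1771 f(23,19)=253 f(23,21)=23 f(23,23)=1
Σ_s f(23,s) = 6626668
P = 6626668/8388608 = 1656667/2097152

Answer: 1656667/2097152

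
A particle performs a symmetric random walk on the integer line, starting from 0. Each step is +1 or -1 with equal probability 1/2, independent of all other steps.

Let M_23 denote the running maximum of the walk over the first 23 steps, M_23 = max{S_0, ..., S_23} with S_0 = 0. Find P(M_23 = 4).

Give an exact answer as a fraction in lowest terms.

Let M_23 = max(S_0,...,S_23). Use the reflection principle: for j ≥ 1, #{paths with M_23 ≥ j} = #{S_23 ≥ j} + #{S_23 ≥ j+1}.
By reflection, #{M_23 ≥ 4} = #{S_23 ≥ 4} + #{S_23 ≥ 5} = 1698160 + 1698160 = 3396320.
#{M_23 ≥ 5} = #{S_23 ≥ 5} + #{S_23 ≥ 6} = 1698160 + 880970 = 2579130.
#{M_23 = 4} = 3396320 - 2579130 = 817190.
P(M_23 = 4) = 817190/8388608 = 408595/4194304

Answer: 408595/4194304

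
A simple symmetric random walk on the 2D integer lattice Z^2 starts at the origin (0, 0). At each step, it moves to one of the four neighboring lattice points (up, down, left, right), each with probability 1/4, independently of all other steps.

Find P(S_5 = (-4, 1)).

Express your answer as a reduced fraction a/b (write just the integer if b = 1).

Let h be the number of horizontal steps (so 5-h are vertical). To end at (-4,1) need (h-4)/2 right-steps and ((5-h)+1)/2 up-steps.
Sum over h with 4 ≤ h ≤ 4, h ≡ 0 (mod 2), 5-h ≡ 1 (mod 2):
h=4: C(5,4)·C(4,0)·C(1,1) = 5·1·1 = 5
Total favorable: 5
Total paths: 4^5 = 1024
P = 5/1024 = 5/1024

Answer: 5/1024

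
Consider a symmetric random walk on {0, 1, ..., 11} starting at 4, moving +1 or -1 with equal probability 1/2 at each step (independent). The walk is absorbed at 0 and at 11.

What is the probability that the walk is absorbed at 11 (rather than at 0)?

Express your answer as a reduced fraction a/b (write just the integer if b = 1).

Symmetric walk (p = 1/2): the harmonic-function argument gives P(hit 11 before 0 | start at 4) = a/N.
P = 4/11 = 4/11

Answer: 4/11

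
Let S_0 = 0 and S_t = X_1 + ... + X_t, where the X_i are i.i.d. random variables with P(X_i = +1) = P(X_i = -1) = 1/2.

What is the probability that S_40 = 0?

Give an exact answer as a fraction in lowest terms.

To return to 0 after 40 steps: need exactly 20 steps of +1 and 20 of -1.
Favorable paths: C(40,20) = 137846528820
Total paths: 2^40 = 1099511627776
P = 137846528820/1099511627776 = 34461632205/274877906944

Answer: 34461632205/274877906944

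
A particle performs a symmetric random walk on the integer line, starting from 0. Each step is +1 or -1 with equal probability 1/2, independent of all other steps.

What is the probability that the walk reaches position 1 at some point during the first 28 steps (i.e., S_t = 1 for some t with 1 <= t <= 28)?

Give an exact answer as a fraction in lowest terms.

Count via complement. Let g(t,s) = #length-t paths at position s with S_1..S_t all ≠ 1.
g(t,s) = g(t-1,s-1) + g(t-1,s+1) for s ≠ 1; g(t,1) = 0.
t=0: g(0,0)=1
t=1: g(1,-1)=1
t=2: g(2,-2)=1 g(2,0)=1
t=3: g(3,-3)=1 g(3,-1)=2
t=4: g(4,-4)=1 g(4,-2)=3 g(4,0)=2
t=5: g(5,-5)=1 g(5,-3)=4 g(5,-1)=5
t=6: g(6,-6)=1 g(6,-4)=5 g(6,-2)=9 g(6,0)=5
t=7: g(7,-7)=1 g(7,-5)=6 g(7,-3)=14 g(7,-1)=14
t=8: g(8,-8)=1 g(8,-6)=7 g(8,-4)=20 g(8,-2)=28 g(8,0)=14
t=9: g(9,-9)=1 g(9,-7)=8 g(9,-5)=27 g(9,-3)=48 g(9,-1)=42
t=10: g(10,-10)=1 g(10,-8)=9 g(10,-6)=35 g(10,-4)=75 g(10,-2)=90 g(10,0)=42
t=11: g(11,-11)=1 g(11,-9)=10 g(11,-7)=44 g(11,-5)=110 g(11,-3)=165 g(11,-1)=132
t=12: g(12,-12)=1 g(12,-10)=11 g(12,-8)=54 g(12,-6)=154 g(12,-4)=275 g(12,-2)=297 g(12,0)=132
t=13: g(13,-13)=1 g(13,-11)=12 g(13,-9)=65 g(13,-7)=208 g(13,-5)=429 g(13,-3)=572 g(13,-1)=429
t=14: g(14,-14)=1 g(14,-12)=13 g(14,-10)=77 g(14,-8)=273 g(14,-6)=637 g(14,-4)=1001 g(14,-2)=1001 g(14,0)=429
t=15: g(15,-15)=1 g(15,-13)=14 g(15,-11)=90 g(15,-9)=350 g(15,-7)=910 g(15,-5)=1638 g(15,-3)=2002 g(15,-1)=1430
t=16: g(16,-16)=1 g(16,-14)=15 g(16,-12)=104 g(16,-10)=440 g(16,-8)=1260 g(16,-6)=2548 g(16,-4)=3640 g(16,-2)=3432 g(16,0)=1430
t=17: g(17,-17)=1 g(17,-15)=16 g(17,-13)=119 g(17,-11)=544 g(17,-9)=1700 g(17,-7)=3808 g(17,-5)=6188 g(17,-3)=7072 g(17,-1)=4862
t=18: g(18,-18)=1 g(18,-16)=17 g(18,-14)=135 g(18,-12)=663 g(18,-10)=2244 g(18,-8)=5508 g(18,-6)=9996 g(18,-4)=13260 g(18,-2)=11934 g(18,0)=4862
t=19: g(19,-19)=1 g(19,-17)=18 g(19,-15)=152 g(19,-13)=798 g(19,-11)=2907 g(19,-9)=7752 g(19,-7)=15504 g(19,-5)=23256 g(19,-3)=25194 g(19,-1)=16796
t=20: g(20,-20)=1 g(20,-18)=19 g(20,-16)=170 g(20,-14)=950 g(20,-12)=3705 g(20,-10)=10659 g(20,-8)=23256 g(20,-6)=38760 g(20,-4)=48450 g(20,-2)=41990 g(20,0)=16796
t=21: g(21,-21)=1 g(21,-19)=20 g(21,-17)=189 g(21,-15)=1120 g(21,-13)=4655 g(21,-11)=14364 g(21,-9)=33915 g(21,-7)=62016 g(21,-5)=87210 g(21,-3)=90440 g(21,-1)=58786
t=22: g(22,-22)=1 g(22,-20)=21 g(22,-18)=209 g(22,-16)=1309 g(22,-14)=5775 g(22,-12)=19019 g(22,-10)=48279 g(22,-8)=95931 g(22,-6)=149226 g(22,-4)=177650 g(22,-2)=149226 g(22,0)=58786
t=23: g(23,-23)=1 g(23,-21)=22 g(23,-19)=230 g(23,-17)=1518 g(23,-15)=7084 g(23,-13)=24794 g(23,-11)=67298 g(23,-9)=144210 g(23,-7)=245157 g(23,-5)=326876 g(23,-3)=326876 g(23,-1)=208012
t=24: g(24,-24)=1 g(24,-22)=23 g(24,-20)=252 g(24,-18)=1748 g(24,-16)=8602 g(24,-14)=31878 g(24,-12)=92092 g(24,-10)=211508 g(24,-8)=389367 g(24,-6)=572033 g(24,-4)=653752 g(24,-2)=534888 g(24,0)=208012
t=25: g(25,-25)=1 g(25,-23)=24 g(25,-21)=275 g(25,-19)=2000 g(25,-17)=10350 g(25,-15)=40480 g(25,-13)=123970 g(25,-11)=303600 g(25,-9)=600875 g(25,-7)=961400 g(25,-5)=1225785 g(25,-3)=1188640 g(25,-1)=742900
t=26: g(26,-26)=1 g(26,-24)=25 g(26,-22)=299 g(26,-20)=2275 g(26,-18)=12350 g(26,-16)=50830 g(26,-14)=164450 g(26,-12)=427570 g(26,-10)=904475 g(26,-8)=1562275 g(26,-6)=2187185 g(26,-4)=2414425 g(26,-2)=1931540 g(26,0)=742900
t=27: g(27,-27)=1 g(27,-25)=26 g(27,-23)=324 g(27,-21)=2574 g(27,-19)=14625 g(27,-17)=63180 g(27,-15)=215280 g(27,-13)=592020 g(27,-11)=1332045 g(27,-9)=2466750 g(27,-7)=3749460 g(27,-5)=4601610 g(27,-3)=4345965 g(27,-1)=2674440
t=28: g(28,-28)=1 g(28,-26)=27 g(28,-24)=350 g(28,-22)=2898 g(28,-20)=17199 g(28,-18)=77805 g(28,-16)=278460 g(28,-14)=807300 g(28,-12)=1924065 g(28,-10)=3798795 g(28,-8)=6216210 g(28,-6)=8351070 g(28,-4)=8947575 g(28,-2)=7020405 g(28,0)=2674440
Paths never hitting 1: Σ_s g(28,s) = 40116600
Paths hitting 1: 2^28 - 40116600 = 228318856
P = 228318856/268435456 = 28539857/33554432

Answer: 28539857/33554432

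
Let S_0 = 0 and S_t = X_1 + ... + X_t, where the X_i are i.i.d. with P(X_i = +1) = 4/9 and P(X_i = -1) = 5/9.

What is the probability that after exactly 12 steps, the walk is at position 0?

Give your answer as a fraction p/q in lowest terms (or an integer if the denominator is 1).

Answer: 19712000000/94143178827

Derivation:
To be at 0 after 12 steps: need exactly 6 steps of +1 and 6 of -1.
Number of such sequences: C(12,6) = 924
Each has probability (4/9)^6 · (5/9)^6 = 64000000/282429536481
P = 924 · 64000000/282429536481 = 19712000000/94143178827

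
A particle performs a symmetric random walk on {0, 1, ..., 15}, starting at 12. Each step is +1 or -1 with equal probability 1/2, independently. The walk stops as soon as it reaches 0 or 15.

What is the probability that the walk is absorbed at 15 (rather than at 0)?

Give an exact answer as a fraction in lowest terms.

Answer: 4/5

Derivation:
Symmetric walk (p = 1/2): the harmonic-function argument gives P(hit 15 before 0 | start at 12) = a/N.
P = 12/15 = 4/5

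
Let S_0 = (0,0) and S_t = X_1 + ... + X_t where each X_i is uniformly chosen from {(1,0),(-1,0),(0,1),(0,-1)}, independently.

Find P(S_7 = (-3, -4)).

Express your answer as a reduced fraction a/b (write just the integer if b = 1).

Answer: 35/16384

Derivation:
Let h be the number of horizontal steps (so 7-h are vertical). To end at (-3,-4) need (h-3)/2 right-steps and ((7-h)-4)/2 up-steps.
Sum over h with 3 ≤ h ≤ 3, h ≡ 1 (mod 2), 7-h ≡ 0 (mod 2):
h=3: C(7,3)·C(3,0)·C(4,0) = 35·1·1 = 35
Total favorable: 35
Total paths: 4^7 = 16384
P = 35/16384 = 35/16384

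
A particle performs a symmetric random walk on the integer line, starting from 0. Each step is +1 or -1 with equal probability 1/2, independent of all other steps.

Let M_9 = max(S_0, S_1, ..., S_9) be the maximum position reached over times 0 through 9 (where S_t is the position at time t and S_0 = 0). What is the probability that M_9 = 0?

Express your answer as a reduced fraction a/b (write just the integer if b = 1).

Answer: 63/256

Derivation:
Let M_9 = max(S_0,...,S_9). Use the reflection principle: for j ≥ 1, #{paths with M_9 ≥ j} = #{S_9 ≥ j} + #{S_9 ≥ j+1}.
P(M_9 ≥ 0) = 1 since S_0 = 0, so #{M_9 ≥ 0} = 512.
#{M_9 ≥ 1} = #{S_9 ≥ 1} + #{S_9 ≥ 2} = 256 + 130 = 386.
#{M_9 = 0} = 512 - 386 = 126.
P(M_9 = 0) = 126/512 = 63/256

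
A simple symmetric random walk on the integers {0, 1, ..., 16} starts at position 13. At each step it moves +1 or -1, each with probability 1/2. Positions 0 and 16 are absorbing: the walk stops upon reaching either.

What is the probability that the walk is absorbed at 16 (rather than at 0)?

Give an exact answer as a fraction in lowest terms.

Answer: 13/16

Derivation:
Symmetric walk (p = 1/2): the harmonic-function argument gives P(hit 16 before 0 | start at 13) = a/N.
P = 13/16 = 13/16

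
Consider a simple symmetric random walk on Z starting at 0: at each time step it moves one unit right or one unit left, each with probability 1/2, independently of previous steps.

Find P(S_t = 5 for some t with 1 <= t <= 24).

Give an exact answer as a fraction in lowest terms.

Count via complement. Let g(t,s) = #length-t paths at position s with S_1..S_t all ≠ 5.
g(t,s) = g(t-1,s-1) + g(t-1,s+1) for s ≠ 5; g(t,5) = 0.
t=0: g(0,0)=1
t=1: g(1,-1)=1 g(1,1)=1
t=2: g(2,-2)=1 g(2,0)=2 g(2,2)=1
t=3: g(3,-3)=1 g(3,-1)=3 g(3,1)=3 g(3,3)=1
t=4: g(4,-4)=1 g(4,-2)=4 g(4,0)=6 g(4,2)=4 g(4,4)=1
t=5: g(5,-5)=1 g(5,-3)=5 g(5,-1)=10 g(5,1)=10 g(5,3)=5
t=6: g(6,-6)=1 g(6,-4)=6 g(6,-2)=15 g(6,0)=20 g(6,2)=15 g(6,4)=5
t=7: g(7,-7)=1 g(7,-5)=7 g(7,-3)=21 g(7,-1)=35 g(7,1)=35 g(7,3)=20
t=8: g(8,-8)=1 g(8,-6)=8 g(8,-4)=28 g(8,-2)=56 g(8,0)=70 g(8,2)=55 g(8,4)=20
t=9: g(9,-9)=1 g(9,-7)=9 g(9,-5)=36 g(9,-3)=84 g(9,-1)=126 g(9,1)=125 g(9,3)=75
t=10: g(10,-10)=1 g(10,-8)=10 g(10,-6)=45 g(10,-4)=120 g(10,-2)=210 g(10,0)=251 g(10,2)=200 g(10,4)=75
t=11: g(11,-11)=1 g(11,-9)=11 g(11,-7)=55 g(11,-5)=165 g(11,-3)=330 g(11,-1)=461 g(11,1)=451 g(11,3)=275
t=12: g(12,-12)=1 g(12,-10)=12 g(12,-8)=66 g(12,-6)=220 g(12,-4)=495 g(12,-2)=791 g(12,0)=912 g(12,2)=726 g(12,4)=275
t=13: g(13,-13)=1 g(13,-11)=13 g(13,-9)=78 g(13,-7)=286 g(13,-5)=715 g(13,-3)=1286 g(13,-1)=1703 g(13,1)=1638 g(13,3)=1001
t=14: g(14,-14)=1 g(14,-12)=14 g(14,-10)=91 g(14,-8)=364 g(14,-6)=1001 g(14,-4)=2001 g(14,-2)=2989 g(14,0)=3341 g(14,2)=2639 g(14,4)=1001
t=15: g(15,-15)=1 g(15,-13)=15 g(15,-11)=105 g(15,-9)=455 g(15,-7)=1365 g(15,-5)=3002 g(15,-3)=4990 g(15,-1)=6330 g(15,1)=5980 g(15,3)=3640
t=16: g(16,-16)=1 g(16,-14)=16 g(16,-12)=120 g(16,-10)=560 g(16,-8)=1820 g(16,-6)=4367 g(16,-4)=7992 g(16,-2)=11320 g(16,0)=12310 g(16,2)=9620 g(16,4)=3640
t=17: g(17,-17)=1 g(17,-15)=17 g(17,-13)=136 g(17,-11)=680 g(17,-9)=2380 g(17,-7)=6187 g(17,-5)=12359 g(17,-3)=19312 g(17,-1)=23630 g(17,1)=21930 g(17,3)=13260
t=18: g(18,-18)=1 g(18,-16)=18 g(18,-14)=153 g(18,-12)=816 g(18,-10)=3060 g(18,-8)=8567 g(18,-6)=18546 g(18,-4)=31671 g(18,-2)=42942 g(18,0)=45560 g(18,2)=35190 g(18,4)=13260
t=19: g(19,-19)=1 g(19,-17)=19 g(19,-15)=171 g(19,-13)=969 g(19,-11)=3876 g(19,-9)=11627 g(19,-7)=27113 g(19,-5)=50217 g(19,-3)=74613 g(19,-1)=88502 g(19,1)=80750 g(19,3)=48450
t=20: g(20,-20)=1 g(20,-18)=20 g(20,-16)=190 g(20,-14)=1140 g(20,-12)=4845 g(20,-10)=15503 g(20,-8)=38740 g(20,-6)=77330 g(20,-4)=124830 g(20,-2)=163115 g(20,0)=169252 g(20,2)=129200 g(20,4)=48450
t=21: g(21,-21)=1 g(21,-19)=21 g(21,-17)=210 g(21,-15)=1330 g(21,-13)=5985 g(21,-11)=20348 g(21,-9)=54243 g(21,-7)=116070 g(21,-5)=202160 g(21,-3)=287945 g(21,-1)=332367 g(21,1)=298452 g(21,3)=177650
t=22: g(22,-22)=1 g(22,-20)=22 g(22,-18)=231 g(22,-16)=1540 g(22,-14)=7315 g(22,-12)=26333 g(22,-10)=74591 g(22,-8)=170313 g(22,-6)=318230 g(22,-4)=490105 g(22,-2)=620312 g(22,0)=630819 g(22,2)=476102 g(22,4)=177650
t=23: g(23,-23)=1 g(23,-21)=23 g(23,-19)=253 g(23,-17)=1771 g(23,-15)=8855 g(23,-13)=33648 g(23,-11)=100924 g(23,-9)=244904 g(23,-7)=488543 g(23,-5)=808335 g(23,-3)=1110417 g(23,-1)=1251131 g(23,1)=1106921 g(23,3)=653752
t=24: g(24,-24)=1 g(24,-22)=24 g(24,-20)=276 g(24,-18)=2024 g(24,-16)=10626 g(24,-14)=42503 g(24,-12)=134572 g(24,-10)=345828 g(24,-8)=733447 g(24,-6)=1296878 g(24,-4)=1918752 g(24,-2)=2361548 g(24,0)=2358052 g(24,2)=1760673 g(24,4)=653752
Paths never hitting 5: Σ_s g(24,s) = 11618956
Paths hitting 5: 2^24 - 11618956 = 5158260
P = 5158260/16777216 = 1289565/4194304

Answer: 1289565/4194304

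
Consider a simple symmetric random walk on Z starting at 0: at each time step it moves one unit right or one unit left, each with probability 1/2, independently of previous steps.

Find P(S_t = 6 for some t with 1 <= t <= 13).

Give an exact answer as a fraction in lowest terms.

Count via complement. Let g(t,s) = #length-t paths at position s with S_1..S_t all ≠ 6.
g(t,s) = g(t-1,s-1) + g(t-1,s+1) for s ≠ 6; g(t,6) = 0.
t=0: g(0,0)=1
t=1: g(1,-1)=1 g(1,1)=1
t=2: g(2,-2)=1 g(2,0)=2 g(2,2)=1
t=3: g(3,-3)=1 g(3,-1)=3 g(3,1)=3 g(3,3)=1
t=4: g(4,-4)=1 g(4,-2)=4 g(4,0)=6 g(4,2)=4 g(4,4)=1
t=5: g(5,-5)=1 g(5,-3)=5 g(5,-1)=10 g(5,1)=10 g(5,3)=5 g(5,5)=1
t=6: g(6,-6)=1 g(6,-4)=6 g(6,-2)=15 g(6,0)=20 g(6,2)=15 g(6,4)=6
t=7: g(7,-7)=1 g(7,-5)=7 g(7,-3)=21 g(7,-1)=35 g(7,1)=35 g(7,3)=21 g(7,5)=6
t=8: g(8,-8)=1 g(8,-6)=8 g(8,-4)=28 g(8,-2)=56 g(8,0)=70 g(8,2)=56 g(8,4)=27
t=9: g(9,-9)=1 g(9,-7)=9 g(9,-5)=36 g(9,-3)=84 g(9,-1)=126 g(9,1)=126 g(9,3)=83 g(9,5)=27
t=10: g(10,-10)=1 g(10,-8)=10 g(10,-6)=45 g(10,-4)=120 g(10,-2)=210 g(10,0)=252 g(10,2)=209 g(10,4)=110
t=11: g(11,-11)=1 g(11,-9)=11 g(11,-7)=55 g(11,-5)=165 g(11,-3)=330 g(11,-1)=462 g(11,1)=461 g(11,3)=319 g(11,5)=110
t=12: g(12,-12)=1 g(12,-10)=12 g(12,-8)=66 g(12,-6)=220 g(12,-4)=495 g(12,-2)=792 g(12,0)=923 g(12,2)=780 g(12,4)=429
t=13: g(13,-13)=1 g(13,-11)=13 g(13,-9)=78 g(13,-7)=286 g(13,-5)=715 g(13,-3)=1287 g(13,-1)=1715 g(13,1)=1703 g(13,3)=1209 g(13,5)=429
Paths never hitting 6: Σ_s g(13,s) = 7436
Paths hitting 6: 2^13 - 7436 = 756
P = 756/8192 = 189/2048

Answer: 189/2048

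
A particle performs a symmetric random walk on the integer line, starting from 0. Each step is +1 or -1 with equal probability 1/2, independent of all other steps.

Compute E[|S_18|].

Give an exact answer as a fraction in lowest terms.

S_18 takes values m ≡ 0 (mod 2) with |m| ≤ 18; P(S_18=m) = C(18,(18+m)/2)/2^18.
Total paths: 2^18 = 262144
Distribution: P(S=-18)=1/262144, P(S=-16)=18/262144, P(S=-14)=153/262144, P(S=-12)=816/262144, P(S=-10)=3060/262144, P(S=-8)=8568/262144, P(S=-6)=18564/262144, P(S=-4)=31824/262144, P(S=-2)=43758/262144, P(S=0)=48620/262144, P(S=2)=43758/262144, P(S=4)=31824/262144, P(S=6)=18564/262144, P(S=8)=8568/262144, P(S=10)=3060/262144, P(S=12)=816/262144, P(S=14)=153/262144, P(S=16)=18/262144, P(S=18)=1/262144
E[|S_18|] = Σ_m |m|·P(S_18=m) = 875160/262144 = 109395/32768

Answer: 109395/32768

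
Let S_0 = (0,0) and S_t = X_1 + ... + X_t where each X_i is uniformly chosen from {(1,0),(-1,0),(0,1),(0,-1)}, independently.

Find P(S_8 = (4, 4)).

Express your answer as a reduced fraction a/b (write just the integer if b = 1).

Answer: 35/32768

Derivation:
Let h be the number of horizontal steps (so 8-h are vertical). To end at (4,4) need (h+4)/2 right-steps and ((8-h)+4)/2 up-steps.
Sum over h with 4 ≤ h ≤ 4, h ≡ 0 (mod 2), 8-h ≡ 0 (mod 2):
h=4: C(8,4)·C(4,4)·C(4,4) = 70·1·1 = 70
Total favorable: 70
Total paths: 4^8 = 65536
P = 70/65536 = 35/32768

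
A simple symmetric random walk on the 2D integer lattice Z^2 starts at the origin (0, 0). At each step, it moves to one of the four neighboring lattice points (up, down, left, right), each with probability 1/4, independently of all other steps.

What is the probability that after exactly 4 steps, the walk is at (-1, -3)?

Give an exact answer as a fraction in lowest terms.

Answer: 1/64

Derivation:
Let h be the number of horizontal steps (so 4-h are vertical). To end at (-1,-3) need (h-1)/2 right-steps and ((4-h)-3)/2 up-steps.
Sum over h with 1 ≤ h ≤ 1, h ≡ 1 (mod 2), 4-h ≡ 1 (mod 2):
h=1: C(4,1)·C(1,0)·C(3,0) = 4·1·1 = 4
Total favorable: 4
Total paths: 4^4 = 256
P = 4/256 = 1/64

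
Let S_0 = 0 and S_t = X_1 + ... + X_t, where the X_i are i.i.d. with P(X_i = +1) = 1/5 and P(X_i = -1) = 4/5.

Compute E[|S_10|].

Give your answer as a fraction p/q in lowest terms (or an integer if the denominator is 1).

Answer: 11775906/1953125

Derivation:
S_10 takes values m ≡ 0 (mod 2) with |m| ≤ 10; P(S_10=m) = C(10,(10+m)/2) · (1/5)^((10+m)/2) · (4/5)^((10-m)/2).
Distribution: P(S=-10)=1048576/9765625, P(S=-8)=524288/1953125, P(S=-6)=589824/1953125, P(S=-4)=393216/1953125, P(S=-2)=172032/1953125, P(S=0)=258048/9765625, P(S=2)=10752/1953125, P(S=4)=1536/1953125, P(S=6)=144/1953125, P(S=8)=8/1953125, P(S=10)=1/9765625
E[|S_10|] = Σ_m |m|·P(S_10=m) = 11775906/1953125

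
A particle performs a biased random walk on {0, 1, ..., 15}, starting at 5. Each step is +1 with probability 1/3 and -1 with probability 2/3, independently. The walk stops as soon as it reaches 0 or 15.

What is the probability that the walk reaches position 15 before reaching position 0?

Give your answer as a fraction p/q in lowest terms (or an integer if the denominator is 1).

Answer: 1/1057

Derivation:
Biased walk: p = 1/3, q = 2/3, r = q/p = 2
Gambler's ruin: P(hit 15 before 0 | start at 5) = (1 - r^a)/(1 - r^N)
r^5 = 32; r^15 = 32768
P = (1 - 32) / (1 - 32768) = -31 / -32767 = 1/1057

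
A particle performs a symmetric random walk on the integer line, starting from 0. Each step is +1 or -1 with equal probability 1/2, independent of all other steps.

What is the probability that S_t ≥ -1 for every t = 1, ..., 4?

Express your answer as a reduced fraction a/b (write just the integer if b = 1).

Answer: 5/8

Derivation:
Let f(t,s) = #length-t paths at position s with S_1..S_t all ≥ -1.
f(t,s) = f(t-1,s-1) + f(t-1,s+1) for s ≥ -1; f(t,s) = 0 for s < -1.
t=0: f(0,0)=1
t=1: f(1,-1)=1 f(1,1)=1
t=2: f(2,0)=2 f(2,2)=1
t=3: f(3,-1)=2 f(3,1)=3 f(3,3)=1
t=4: f(4,0)=5 f(4,2)=4 f(4,4)=1
Σ_s f(4,s) = 10
P = 10/16 = 5/8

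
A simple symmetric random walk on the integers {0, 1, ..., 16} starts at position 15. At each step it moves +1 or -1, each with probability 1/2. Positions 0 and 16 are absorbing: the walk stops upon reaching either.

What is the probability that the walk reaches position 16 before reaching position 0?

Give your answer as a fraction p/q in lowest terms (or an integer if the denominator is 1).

Symmetric walk (p = 1/2): the harmonic-function argument gives P(hit 16 before 0 | start at 15) = a/N.
P = 15/16 = 15/16

Answer: 15/16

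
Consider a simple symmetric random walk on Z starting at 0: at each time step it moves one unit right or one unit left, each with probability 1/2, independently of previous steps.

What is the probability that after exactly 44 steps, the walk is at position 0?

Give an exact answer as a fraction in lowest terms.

To return to 0 after 44 steps: need exactly 22 steps of +1 and 22 of -1.
Favorable paths: C(44,22) = 2104098963720
Total paths: 2^44 = 17592186044416
P = 2104098963720/17592186044416 = 263012370465/2199023255552

Answer: 263012370465/2199023255552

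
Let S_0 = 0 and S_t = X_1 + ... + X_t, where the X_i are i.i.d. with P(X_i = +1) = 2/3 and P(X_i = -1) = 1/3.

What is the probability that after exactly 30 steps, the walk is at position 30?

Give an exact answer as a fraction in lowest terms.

To reach position 30 after 30 steps: need 30 steps of +1 and 0 steps of -1.
Number of such sequences: C(30,30) = 1
Each has probability (2/3)^30 · (1/3)^0 = 1073741824/205891132094649
P = 1 · 1073741824/205891132094649 = 1073741824/205891132094649

Answer: 1073741824/205891132094649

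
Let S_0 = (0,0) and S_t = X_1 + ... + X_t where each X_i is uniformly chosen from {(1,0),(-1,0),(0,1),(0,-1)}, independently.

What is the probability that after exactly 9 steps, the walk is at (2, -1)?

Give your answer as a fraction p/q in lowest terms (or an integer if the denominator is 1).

Answer: 1323/32768

Derivation:
Let h be the number of horizontal steps (so 9-h are vertical). To end at (2,-1) need (h+2)/2 right-steps and ((9-h)-1)/2 up-steps.
Sum over h with 2 ≤ h ≤ 8, h ≡ 0 (mod 2), 9-h ≡ 1 (mod 2):
h=2: C(9,2)·C(2,2)·C(7,3) = 36·1·35 = 1260
h=4: C(9,4)·C(4,3)·C(5,2) = 126·4·10 = 5040
h=6: C(9,6)·C(6,4)·C(3,1) = 84·15·3 = 3780
h=8: C(9,8)·C(8,5)·C(1,0) = 9·56·1 = 504
Total favorable: 10584
Total paths: 4^9 = 262144
P = 10584/262144 = 1323/32768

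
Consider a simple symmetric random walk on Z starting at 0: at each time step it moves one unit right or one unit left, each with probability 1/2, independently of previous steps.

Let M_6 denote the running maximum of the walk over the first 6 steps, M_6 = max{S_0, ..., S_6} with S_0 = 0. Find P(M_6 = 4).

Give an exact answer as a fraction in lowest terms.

Answer: 3/32

Derivation:
Let M_6 = max(S_0,...,S_6). Use the reflection principle: for j ≥ 1, #{paths with M_6 ≥ j} = #{S_6 ≥ j} + #{S_6 ≥ j+1}.
By reflection, #{M_6 ≥ 4} = #{S_6 ≥ 4} + #{S_6 ≥ 5} = 7 + 1 = 8.
#{M_6 ≥ 5} = #{S_6 ≥ 5} + #{S_6 ≥ 6} = 1 + 1 = 2.
#{M_6 = 4} = 8 - 2 = 6.
P(M_6 = 4) = 6/64 = 3/32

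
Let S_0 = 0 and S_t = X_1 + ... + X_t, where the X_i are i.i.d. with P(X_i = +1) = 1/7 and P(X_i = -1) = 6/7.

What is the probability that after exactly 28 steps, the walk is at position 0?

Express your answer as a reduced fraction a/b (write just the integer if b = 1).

Answer: 3143703825373593600/459986536544739960976801

Derivation:
To be at 0 after 28 steps: need exactly 14 steps of +1 and 14 of -1.
Number of such sequences: C(28,14) = 40116600
Each has probability (1/7)^14 · (6/7)^14 = 78364164096/459986536544739960976801
P = 40116600 · 78364164096/459986536544739960976801 = 3143703825373593600/459986536544739960976801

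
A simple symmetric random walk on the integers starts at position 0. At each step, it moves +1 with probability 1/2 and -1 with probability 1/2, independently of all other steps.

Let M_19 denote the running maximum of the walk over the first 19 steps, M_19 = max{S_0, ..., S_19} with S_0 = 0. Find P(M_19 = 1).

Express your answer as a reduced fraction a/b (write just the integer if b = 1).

Answer: 46189/262144

Derivation:
Let M_19 = max(S_0,...,S_19). Use the reflection principle: for j ≥ 1, #{paths with M_19 ≥ j} = #{S_19 ≥ j} + #{S_19 ≥ j+1}.
By reflection, #{M_19 ≥ 1} = #{S_19 ≥ 1} + #{S_19 ≥ 2} = 262144 + 169766 = 431910.
#{M_19 ≥ 2} = #{S_19 ≥ 2} + #{S_19 ≥ 3} = 169766 + 169766 = 339532.
#{M_19 = 1} = 431910 - 339532 = 92378.
P(M_19 = 1) = 92378/524288 = 46189/262144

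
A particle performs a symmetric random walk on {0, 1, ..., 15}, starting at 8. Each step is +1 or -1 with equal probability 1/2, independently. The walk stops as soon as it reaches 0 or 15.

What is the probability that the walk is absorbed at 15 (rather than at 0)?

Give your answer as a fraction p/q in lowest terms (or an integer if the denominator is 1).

Answer: 8/15

Derivation:
Symmetric walk (p = 1/2): the harmonic-function argument gives P(hit 15 before 0 | start at 8) = a/N.
P = 8/15 = 8/15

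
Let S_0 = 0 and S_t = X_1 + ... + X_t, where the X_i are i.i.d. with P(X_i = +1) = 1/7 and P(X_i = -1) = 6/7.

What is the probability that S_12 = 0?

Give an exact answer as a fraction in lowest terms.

Answer: 6158592/1977326743

Derivation:
To be at 0 after 12 steps: need exactly 6 steps of +1 and 6 of -1.
Number of such sequences: C(12,6) = 924
Each has probability (1/7)^6 · (6/7)^6 = 46656/13841287201
P = 924 · 46656/13841287201 = 6158592/1977326743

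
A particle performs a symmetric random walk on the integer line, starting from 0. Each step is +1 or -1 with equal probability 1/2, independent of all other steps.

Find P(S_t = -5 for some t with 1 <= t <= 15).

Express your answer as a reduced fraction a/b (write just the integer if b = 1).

Count via complement. Let g(t,s) = #length-t paths at position s with S_1..S_t all ≠ -5.
g(t,s) = g(t-1,s-1) + g(t-1,s+1) for s ≠ -5; g(t,-5) = 0.
t=0: g(0,0)=1
t=1: g(1,-1)=1 g(1,1)=1
t=2: g(2,-2)=1 g(2,0)=2 g(2,2)=1
t=3: g(3,-3)=1 g(3,-1)=3 g(3,1)=3 g(3,3)=1
t=4: g(4,-4)=1 g(4,-2)=4 g(4,0)=6 g(4,2)=4 g(4,4)=1
t=5: g(5,-3)=5 g(5,-1)=10 g(5,1)=10 g(5,3)=5 g(5,5)=1
t=6: g(6,-4)=5 g(6,-2)=15 g(6,0)=20 g(6,2)=15 g(6,4)=6 g(6,6)=1
t=7: g(7,-3)=20 g(7,-1)=35 g(7,1)=35 g(7,3)=21 g(7,5)=7 g(7,7)=1
t=8: g(8,-4)=20 g(8,-2)=55 g(8,0)=70 g(8,2)=56 g(8,4)=28 g(8,6)=8 g(8,8)=1
t=9: g(9,-3)=75 g(9,-1)=125 g(9,1)=126 g(9,3)=84 g(9,5)=36 g(9,7)=9 g(9,9)=1
t=10: g(10,-4)=75 g(10,-2)=200 g(10,0)=251 g(10,2)=210 g(10,4)=120 g(10,6)=45 g(10,8)=10 g(10,10)=1
t=11: g(11,-3)=275 g(11,-1)=451 g(11,1)=461 g(11,3)=330 g(11,5)=165 g(11,7)=55 g(11,9)=11 g(11,11)=1
t=12: g(12,-4)=275 g(12,-2)=726 g(12,0)=912 g(12,2)=791 g(12,4)=495 g(12,6)=220 g(12,8)=66 g(12,10)=12 g(12,12)=1
t=13: g(13,-3)=1001 g(13,-1)=1638 g(13,1)=1703 g(13,3)=1286 g(13,5)=715 g(13,7)=286 g(13,9)=78 g(13,11)=13 g(13,13)=1
t=14: g(14,-4)=1001 g(14,-2)=2639 g(14,0)=3341 g(14,2)=2989 g(14,4)=2001 g(14,6)=1001 g(14,8)=364 g(14,10)=91 g(14,12)=14 g(14,14)=1
t=15: g(15,-3)=3640 g(15,-1)=5980 g(15,1)=6330 g(15,3)=4990 g(15,5)=3002 g(15,7)=1365 g(15,9)=455 g(15,11)=105 g(15,13)=15 g(15,15)=1
Paths never hitting -5: Σ_s g(15,s) = 25883
Paths hitting -5: 2^15 - 25883 = 6885
P = 6885/32768 = 6885/32768

Answer: 6885/32768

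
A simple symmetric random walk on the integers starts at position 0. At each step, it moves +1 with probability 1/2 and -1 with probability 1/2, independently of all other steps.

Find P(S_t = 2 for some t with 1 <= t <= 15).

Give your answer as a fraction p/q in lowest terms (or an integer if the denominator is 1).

Answer: 9949/16384

Derivation:
Count via complement. Let g(t,s) = #length-t paths at position s with S_1..S_t all ≠ 2.
g(t,s) = g(t-1,s-1) + g(t-1,s+1) for s ≠ 2; g(t,2) = 0.
t=0: g(0,0)=1
t=1: g(1,-1)=1 g(1,1)=1
t=2: g(2,-2)=1 g(2,0)=2
t=3: g(3,-3)=1 g(3,-1)=3 g(3,1)=2
t=4: g(4,-4)=1 g(4,-2)=4 g(4,0)=5
t=5: g(5,-5)=1 g(5,-3)=5 g(5,-1)=9 g(5,1)=5
t=6: g(6,-6)=1 g(6,-4)=6 g(6,-2)=14 g(6,0)=14
t=7: g(7,-7)=1 g(7,-5)=7 g(7,-3)=20 g(7,-1)=28 g(7,1)=14
t=8: g(8,-8)=1 g(8,-6)=8 g(8,-4)=27 g(8,-2)=48 g(8,0)=42
t=9: g(9,-9)=1 g(9,-7)=9 g(9,-5)=35 g(9,-3)=75 g(9,-1)=90 g(9,1)=42
t=10: g(10,-10)=1 g(10,-8)=10 g(10,-6)=44 g(10,-4)=110 g(10,-2)=165 g(10,0)=132
t=11: g(11,-11)=1 g(11,-9)=11 g(11,-7)=54 g(11,-5)=154 g(11,-3)=275 g(11,-1)=297 g(11,1)=132
t=12: g(12,-12)=1 g(12,-10)=12 g(12,-8)=65 g(12,-6)=208 g(12,-4)=429 g(12,-2)=572 g(12,0)=429
t=13: g(13,-13)=1 g(13,-11)=13 g(13,-9)=77 g(13,-7)=273 g(13,-5)=637 g(13,-3)=1001 g(13,-1)=1001 g(13,1)=429
t=14: g(14,-14)=1 g(14,-12)=14 g(14,-10)=90 g(14,-8)=350 g(14,-6)=910 g(14,-4)=1638 g(14,-2)=2002 g(14,0)=1430
t=15: g(15,-15)=1 g(15,-13)=15 g(15,-11)=104 g(15,-9)=440 g(15,-7)=1260 g(15,-5)=2548 g(15,-3)=3640 g(15,-1)=3432 g(15,1)=1430
Paths never hitting 2: Σ_s g(15,s) = 12870
Paths hitting 2: 2^15 - 12870 = 19898
P = 19898/32768 = 9949/16384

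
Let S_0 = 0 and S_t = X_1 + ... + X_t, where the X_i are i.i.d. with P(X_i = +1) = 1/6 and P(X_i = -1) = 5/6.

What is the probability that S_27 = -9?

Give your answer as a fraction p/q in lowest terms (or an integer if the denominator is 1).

To reach position -9 after 27 steps: need 9 steps of +1 and 18 steps of -1.
Number of such sequences: C(27,9) = 4686825
Each has probability (1/6)^9 · (5/6)^18 = 3814697265625/1023490369077469249536
P = 4686825 · 3814697265625/1023490369077469249536 = 5959606170654296875/341163456359156416512

Answer: 5959606170654296875/341163456359156416512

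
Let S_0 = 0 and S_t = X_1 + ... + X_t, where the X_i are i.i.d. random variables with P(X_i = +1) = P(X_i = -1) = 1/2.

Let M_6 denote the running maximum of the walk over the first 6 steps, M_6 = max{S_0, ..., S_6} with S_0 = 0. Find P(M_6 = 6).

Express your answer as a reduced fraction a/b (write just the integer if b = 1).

Let M_6 = max(S_0,...,S_6). Use the reflection principle: for j ≥ 1, #{paths with M_6 ≥ j} = #{S_6 ≥ j} + #{S_6 ≥ j+1}.
By reflection, #{M_6 ≥ 6} = #{S_6 ≥ 6} + #{S_6 ≥ 7} = 1 + 0 = 1.
#{M_6 ≥ 7} = #{S_6 ≥ 7} + #{S_6 ≥ 8} = 0 + 0 = 0.
#{M_6 = 6} = 1 - 0 = 1.
P(M_6 = 6) = 1/64 = 1/64

Answer: 1/64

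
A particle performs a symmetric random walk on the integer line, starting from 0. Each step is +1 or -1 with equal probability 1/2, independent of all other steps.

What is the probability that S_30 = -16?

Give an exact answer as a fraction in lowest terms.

To reach position -16 after 30 steps: need 7 steps of +1 and 23 of -1.
Favorable paths: C(30,7) = 2035800
Total paths: 2^30 = 1073741824
P = 2035800/1073741824 = 254475/134217728

Answer: 254475/134217728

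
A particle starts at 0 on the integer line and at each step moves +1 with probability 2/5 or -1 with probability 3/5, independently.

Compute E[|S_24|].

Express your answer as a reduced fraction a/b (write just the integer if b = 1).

S_24 takes values m ≡ 0 (mod 2) with |m| ≤ 24; P(S_24=m) = C(24,(24+m)/2) · (2/5)^((24+m)/2) · (3/5)^((24-m)/2).
Distribution: P(S=-24)=282429536481/59604644775390625, P(S=-22)=4518872583696/59604644775390625, P(S=-20)=34644689808336/59604644775390625, P(S=-18)=169374039062976/59604644775390625, P(S=-16)=592809136720416/59604644775390625, P(S=-14)=1580824364587776/59604644775390625, P(S=-12)=3337295880796416/59604644775390625, P(S=-10)=5721078652793856/59604644775390625, P(S=-8)=8104861424791296/59604644775390625, P(S=-6)=9605761688641536/59604644775390625, P(S=-4)=9605761688641536/59604644775390625, P(S=-2)=8150343250968576/59604644775390625, P(S=0)=5886359014588416/59604644775390625, P(S=2)=3622374778208256/59604644775390625, P(S=4)=1897434407632896/59604644775390625, P(S=6)=843304181170176/59604644775390625, P(S=8)=316239067938816/59604644775390625, P(S=10)=99212256608256/59604644775390625, P(S=12)=25721696157696/59604644775390625, P(S=14)=5415093927936/59604644775390625, P(S=16)=902515654656/59604644775390625, P(S=18)=114605162496/59604644775390625, P(S=20)=10418651136/59604644775390625, P(S=22)=603979776/59604644775390625, P(S=24)=16777216/59604644775390625
E[|S_24|] = Σ_m |m|·P(S_24=m) = 333737383440027192/59604644775390625

Answer: 333737383440027192/59604644775390625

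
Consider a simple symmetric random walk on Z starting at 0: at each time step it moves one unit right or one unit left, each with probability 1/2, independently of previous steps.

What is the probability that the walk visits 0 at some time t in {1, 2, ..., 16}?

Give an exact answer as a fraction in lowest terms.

Count via complement. Let g(t,s) = #length-t paths at position s with S_1..S_t all ≠ 0.
g(t,s) = g(t-1,s-1) + g(t-1,s+1) for s ≠ 0; g(t,0) = 0.
t=0: g(0,0)=1
t=1: g(1,-1)=1 g(1,1)=1
t=2: g(2,-2)=1 g(2,2)=1
t=3: g(3,-3)=1 g(3,-1)=1 g(3,1)=1 g(3,3)=1
t=4: g(4,-4)=1 g(4,-2)=2 g(4,2)=2 g(4,4)=1
t=5: g(5,-5)=1 g(5,-3)=3 g(5,-1)=2 g(5,1)=2 g(5,3)=3 g(5,5)=1
t=6: g(6,-6)=1 g(6,-4)=4 g(6,-2)=5 g(6,2)=5 g(6,4)=4 g(6,6)=1
t=7: g(7,-7)=1 g(7,-5)=5 g(7,-3)=9 g(7,-1)=5 g(7,1)=5 g(7,3)=9 g(7,5)=5 g(7,7)=1
t=8: g(8,-8)=1 g(8,-6)=6 g(8,-4)=14 g(8,-2)=14 g(8,2)=14 g(8,4)=14 g(8,6)=6 g(8,8)=1
t=9: g(9,-9)=1 g(9,-7)=7 g(9,-5)=20 g(9,-3)=28 g(9,-1)=14 g(9,1)=14 g(9,3)=28 g(9,5)=20 g(9,7)=7 g(9,9)=1
t=10: g(10,-10)=1 g(10,-8)=8 g(10,-6)=27 g(10,-4)=48 g(10,-2)=42 g(10,2)=42 g(10,4)=48 g(10,6)=27 g(10,8)=8 g(10,10)=1
t=11: g(11,-11)=1 g(11,-9)=9 g(11,-7)=35 g(11,-5)=75 g(11,-3)=90 g(11,-1)=42 g(11,1)=42 g(11,3)=90 g(11,5)=75 g(11,7)=35 g(11,9)=9 g(11,11)=1
t=12: g(12,-12)=1 g(12,-10)=10 g(12,-8)=44 g(12,-6)=110 g(12,-4)=165 g(12,-2)=132 g(12,2)=132 g(12,4)=165 g(12,6)=110 g(12,8)=44 g(12,10)=10 g(12,12)=1
t=13: g(13,-13)=1 g(13,-11)=11 g(13,-9)=54 g(13,-7)=154 g(13,-5)=275 g(13,-3)=297 g(13,-1)=132 g(13,1)=132 g(13,3)=297 g(13,5)=275 g(13,7)=154 g(13,9)=54 g(13,11)=11 g(13,13)=1
t=14: g(14,-14)=1 g(14,-12)=12 g(14,-10)=65 g(14,-8)=208 g(14,-6)=429 g(14,-4)=572 g(14,-2)=429 g(14,2)=429 g(14,4)=572 g(14,6)=429 g(14,8)=208 g(14,10)=65 g(14,12)=12 g(14,14)=1
t=15: g(15,-15)=1 g(15,-13)=13 g(15,-11)=77 g(15,-9)=273 g(15,-7)=637 g(15,-5)=1001 g(15,-3)=1001 g(15,-1)=429 g(15,1)=429 g(15,3)=1001 g(15,5)=1001 g(15,7)=637 g(15,9)=273 g(15,11)=77 g(15,13)=13 g(15,15)=1
t=16: g(16,-16)=1 g(16,-14)=14 g(16,-12)=90 g(16,-10)=350 g(16,-8)=910 g(16,-6)=1638 g(16,-4)=2002 g(16,-2)=1430 g(16,2)=1430 g(16,4)=2002 g(16,6)=1638 g(16,8)=910 g(16,10)=350 g(16,12)=90 g(16,14)=14 g(16,16)=1
Paths never hitting 0: Σ_s g(16,s) = 12870
Paths hitting 0: 2^16 - 12870 = 52666
P = 52666/65536 = 26333/32768

Answer: 26333/32768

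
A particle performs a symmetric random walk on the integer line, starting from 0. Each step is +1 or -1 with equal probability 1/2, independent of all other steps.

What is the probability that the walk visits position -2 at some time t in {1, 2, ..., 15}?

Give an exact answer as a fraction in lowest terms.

Answer: 9949/16384

Derivation:
Count via complement. Let g(t,s) = #length-t paths at position s with S_1..S_t all ≠ -2.
g(t,s) = g(t-1,s-1) + g(t-1,s+1) for s ≠ -2; g(t,-2) = 0.
t=0: g(0,0)=1
t=1: g(1,-1)=1 g(1,1)=1
t=2: g(2,0)=2 g(2,2)=1
t=3: g(3,-1)=2 g(3,1)=3 g(3,3)=1
t=4: g(4,0)=5 g(4,2)=4 g(4,4)=1
t=5: g(5,-1)=5 g(5,1)=9 g(5,3)=5 g(5,5)=1
t=6: g(6,0)=14 g(6,2)=14 g(6,4)=6 g(6,6)=1
t=7: g(7,-1)=14 g(7,1)=28 g(7,3)=20 g(7,5)=7 g(7,7)=1
t=8: g(8,0)=42 g(8,2)=48 g(8,4)=27 g(8,6)=8 g(8,8)=1
t=9: g(9,-1)=42 g(9,1)=90 g(9,3)=75 g(9,5)=35 g(9,7)=9 g(9,9)=1
t=10: g(10,0)=132 g(10,2)=165 g(10,4)=110 g(10,6)=44 g(10,8)=10 g(10,10)=1
t=11: g(11,-1)=132 g(11,1)=297 g(11,3)=275 g(11,5)=154 g(11,7)=54 g(11,9)=11 g(11,11)=1
t=12: g(12,0)=429 g(12,2)=572 g(12,4)=429 g(12,6)=208 g(12,8)=65 g(12,10)=12 g(12,12)=1
t=13: g(13,-1)=429 g(13,1)=1001 g(13,3)=1001 g(13,5)=637 g(13,7)=273 g(13,9)=77 g(13,11)=13 g(13,13)=1
t=14: g(14,0)=1430 g(14,2)=2002 g(14,4)=1638 g(14,6)=910 g(14,8)=350 g(14,10)=90 g(14,12)=14 g(14,14)=1
t=15: g(15,-1)=1430 g(15,1)=3432 g(15,3)=3640 g(15,5)=2548 g(15,7)=1260 g(15,9)=440 g(15,11)=104 g(15,13)=15 g(15,15)=1
Paths never hitting -2: Σ_s g(15,s) = 12870
Paths hitting -2: 2^15 - 12870 = 19898
P = 19898/32768 = 9949/16384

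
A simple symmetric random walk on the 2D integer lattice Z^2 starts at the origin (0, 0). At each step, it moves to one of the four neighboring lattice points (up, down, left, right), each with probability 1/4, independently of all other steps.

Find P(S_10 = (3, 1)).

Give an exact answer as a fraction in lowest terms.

Answer: 1575/65536

Derivation:
Let h be the number of horizontal steps (so 10-h are vertical). To end at (3,1) need (h+3)/2 right-steps and ((10-h)+1)/2 up-steps.
Sum over h with 3 ≤ h ≤ 9, h ≡ 1 (mod 2), 10-h ≡ 1 (mod 2):
h=3: C(10,3)·C(3,3)·C(7,4) = 120·1·35 = 4200
h=5: C(10,5)·C(5,4)·C(5,3) = 252·5·10 = 12600
h=7: C(10,7)·C(7,5)·C(3,2) = 120·21·3 = 7560
h=9: C(10,9)·C(9,6)·C(1,1) = 10·84·1 = 840
Total favorable: 25200
Total paths: 4^10 = 1048576
P = 25200/1048576 = 1575/65536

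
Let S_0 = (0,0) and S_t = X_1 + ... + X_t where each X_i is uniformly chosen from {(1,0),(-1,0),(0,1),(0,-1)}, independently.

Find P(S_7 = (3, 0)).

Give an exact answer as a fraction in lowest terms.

Answer: 441/16384

Derivation:
Let h be the number of horizontal steps (so 7-h are vertical). To end at (3,0) need (h+3)/2 right-steps and ((7-h)+0)/2 up-steps.
Sum over h with 3 ≤ h ≤ 7, h ≡ 1 (mod 2), 7-h ≡ 0 (mod 2):
h=3: C(7,3)·C(3,3)·C(4,2) = 35·1·6 = 210
h=5: C(7,5)·C(5,4)·C(2,1) = 21·5·2 = 210
h=7: C(7,7)·C(7,5)·C(0,0) = 1·21·1 = 21
Total favorable: 441
Total paths: 4^7 = 16384
P = 441/16384 = 441/16384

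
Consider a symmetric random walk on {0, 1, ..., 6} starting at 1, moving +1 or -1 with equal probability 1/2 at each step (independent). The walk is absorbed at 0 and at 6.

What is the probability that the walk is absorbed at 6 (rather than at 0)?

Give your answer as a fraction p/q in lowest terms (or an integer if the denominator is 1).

Symmetric walk (p = 1/2): the harmonic-function argument gives P(hit 6 before 0 | start at 1) = a/N.
P = 1/6 = 1/6

Answer: 1/6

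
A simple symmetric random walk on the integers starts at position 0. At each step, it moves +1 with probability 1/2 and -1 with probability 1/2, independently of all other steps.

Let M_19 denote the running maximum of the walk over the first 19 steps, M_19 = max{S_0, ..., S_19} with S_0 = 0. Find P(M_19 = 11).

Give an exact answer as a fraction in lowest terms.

Answer: 969/131072

Derivation:
Let M_19 = max(S_0,...,S_19). Use the reflection principle: for j ≥ 1, #{paths with M_19 ≥ j} = #{S_19 ≥ j} + #{S_19 ≥ j+1}.
By reflection, #{M_19 ≥ 11} = #{S_19 ≥ 11} + #{S_19 ≥ 12} = 5036 + 1160 = 6196.
#{M_19 ≥ 12} = #{S_19 ≥ 12} + #{S_19 ≥ 13} = 1160 + 1160 = 2320.
#{M_19 = 11} = 6196 - 2320 = 3876.
P(M_19 = 11) = 3876/524288 = 969/131072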